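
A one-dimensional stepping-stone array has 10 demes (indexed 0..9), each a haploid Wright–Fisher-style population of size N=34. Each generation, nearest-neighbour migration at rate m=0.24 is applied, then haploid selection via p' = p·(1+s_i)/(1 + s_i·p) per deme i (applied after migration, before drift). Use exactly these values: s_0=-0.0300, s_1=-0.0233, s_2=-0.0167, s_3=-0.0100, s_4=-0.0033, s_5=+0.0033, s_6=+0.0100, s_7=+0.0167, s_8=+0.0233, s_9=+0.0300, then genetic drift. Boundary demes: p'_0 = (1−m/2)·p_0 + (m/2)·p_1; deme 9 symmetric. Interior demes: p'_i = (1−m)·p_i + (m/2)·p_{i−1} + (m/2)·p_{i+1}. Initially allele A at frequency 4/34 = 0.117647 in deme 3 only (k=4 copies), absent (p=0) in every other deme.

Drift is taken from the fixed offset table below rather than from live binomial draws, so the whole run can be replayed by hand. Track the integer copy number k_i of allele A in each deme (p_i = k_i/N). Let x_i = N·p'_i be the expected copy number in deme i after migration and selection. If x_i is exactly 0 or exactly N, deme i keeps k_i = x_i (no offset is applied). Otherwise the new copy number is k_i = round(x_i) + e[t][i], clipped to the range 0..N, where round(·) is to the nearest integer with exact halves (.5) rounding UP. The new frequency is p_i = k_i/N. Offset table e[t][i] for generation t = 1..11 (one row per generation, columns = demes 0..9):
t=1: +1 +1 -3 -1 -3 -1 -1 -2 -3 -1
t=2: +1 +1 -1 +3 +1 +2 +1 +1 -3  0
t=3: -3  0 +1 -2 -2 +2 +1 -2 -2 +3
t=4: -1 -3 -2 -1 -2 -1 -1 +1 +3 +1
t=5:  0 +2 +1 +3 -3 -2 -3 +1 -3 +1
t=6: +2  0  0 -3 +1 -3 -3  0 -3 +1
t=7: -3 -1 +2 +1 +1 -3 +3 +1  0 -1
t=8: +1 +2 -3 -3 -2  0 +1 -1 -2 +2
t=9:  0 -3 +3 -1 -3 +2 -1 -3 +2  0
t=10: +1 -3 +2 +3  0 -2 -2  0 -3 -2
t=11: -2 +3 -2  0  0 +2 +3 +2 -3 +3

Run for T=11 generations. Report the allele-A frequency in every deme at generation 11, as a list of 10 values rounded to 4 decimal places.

t=0: k=[0 0 0 4 0 0 0 0 0 0]
t=1: x=[0.0000 0.0000 0.4721 3.0123 0.4784 0.0000 0.0000 0.0000 0.0000 0.0000] k=[0 0 0 2 0 0 0 0 0 0]
t=2: x=[0.0000 0.0000 0.2360 1.5055 0.2392 0.0000 0.0000 0.0000 0.0000 0.0000] k=[0 0 0 5 1 0 0 0 0 0]
t=3: x=[0.0000 0.0000 0.5902 3.8853 1.3557 0.1204 0.0000 0.0000 0.0000 0.0000] k=[0 0 2 2 0 2 0 0 0 0]
t=4: x=[0.0000 0.2344 1.7321 1.7433 0.4784 1.5248 0.2424 0.0000 0.0000 0.0000] k=[0 0 0 1 0 1 0 0 0 0]
t=5: x=[0.0000 0.0000 0.1180 0.7526 0.2392 0.7625 0.1212 0.0000 0.0000 0.0000] k=[0 0 1 4 0 0 0 0 0 0]
t=6: x=[0.0000 0.1172 1.2200 3.1313 0.4784 0.0000 0.0000 0.0000 0.0000 0.0000] k=[0 0 1 0 1 0 0 0 0 0]
t=7: x=[0.0000 0.1172 0.7476 0.2376 0.7575 0.1204 0.0000 0.0000 0.0000 0.0000] k=[0 0 3 1 2 0 0 0 0 0]
t=8: x=[0.0000 0.3517 2.3627 1.3469 1.6348 0.2408 0.0000 0.0000 0.0000 0.0000] k=[0 2 0 0 0 0 0 0 0 0]
t=9: x=[0.2328 1.4861 0.2360 0.0000 0.0000 0.0000 0.0000 0.0000 0.0000 0.0000] k=[0 0 3 0 0 0 0 0 0 0]
t=10: x=[0.0000 0.3517 2.2444 0.3564 0.0000 0.0000 0.0000 0.0000 0.0000 0.0000] k=[0 0 4 3 0 0 0 0 0 0]
t=11: x=[0.0000 0.4690 3.3488 2.7346 0.3588 0.0000 0.0000 0.0000 0.0000 0.0000] k=[0 3 1 3 0 0 0 0 0 0]

[0.0000, 0.0882, 0.0294, 0.0882, 0.0000, 0.0000, 0.0000, 0.0000, 0.0000, 0.0000]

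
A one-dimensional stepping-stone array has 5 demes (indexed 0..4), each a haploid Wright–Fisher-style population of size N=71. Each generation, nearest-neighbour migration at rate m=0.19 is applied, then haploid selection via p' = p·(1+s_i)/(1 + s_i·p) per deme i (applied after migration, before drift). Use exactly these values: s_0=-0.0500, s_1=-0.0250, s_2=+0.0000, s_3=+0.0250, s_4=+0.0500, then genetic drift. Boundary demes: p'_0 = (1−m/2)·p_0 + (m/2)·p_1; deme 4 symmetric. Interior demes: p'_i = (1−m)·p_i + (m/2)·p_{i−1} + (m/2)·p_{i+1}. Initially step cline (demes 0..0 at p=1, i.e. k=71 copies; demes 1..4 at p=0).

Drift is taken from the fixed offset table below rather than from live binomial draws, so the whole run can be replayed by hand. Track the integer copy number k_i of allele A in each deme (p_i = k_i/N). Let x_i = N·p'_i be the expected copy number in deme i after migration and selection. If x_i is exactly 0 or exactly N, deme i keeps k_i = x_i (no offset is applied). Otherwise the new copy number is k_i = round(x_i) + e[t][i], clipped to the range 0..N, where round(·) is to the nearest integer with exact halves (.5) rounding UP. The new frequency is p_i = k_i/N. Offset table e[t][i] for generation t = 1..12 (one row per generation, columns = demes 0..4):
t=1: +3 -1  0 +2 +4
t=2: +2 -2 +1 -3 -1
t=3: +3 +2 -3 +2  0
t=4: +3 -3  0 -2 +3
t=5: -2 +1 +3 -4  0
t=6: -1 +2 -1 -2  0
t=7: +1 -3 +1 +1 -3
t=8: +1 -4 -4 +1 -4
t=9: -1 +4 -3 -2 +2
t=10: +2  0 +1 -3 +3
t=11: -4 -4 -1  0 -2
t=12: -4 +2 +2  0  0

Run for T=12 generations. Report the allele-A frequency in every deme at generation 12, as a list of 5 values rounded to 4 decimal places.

t=0: k=[71 0 0 0 0]
t=1: x=[63.9353 6.5920 0.0000 0.0000 0.0000] k=[67 6 0 0 0]
t=2: x=[60.7638 10.9878 0.5700 0.0000 0.0000] k=[63 9 2 0 0]
t=3: x=[57.3122 13.1909 2.4750 0.1947 0.0000] k=[60 15 0 2 0]
t=4: x=[55.1011 17.5138 1.6150 1.6596 0.1995] k=[58 15 2 0 3]
t=5: x=[53.2407 17.5138 3.0450 0.4868 2.8453] k=[51 19 6 0 3]
t=6: x=[47.1546 20.4346 6.6650 0.8761 2.8453] k=[46 22 6 0 3]
t=7: x=[42.8534 22.3703 6.9500 0.8761 2.8453] k=[44 19 8 2 0]
t=8: x=[40.7379 19.9647 8.4750 2.4375 0.1995] k=[42 16 4 3 0]
t=9: x=[38.6289 17.0005 5.0450 2.8774 0.2992] k=[38 21 2 1 2]
t=10: x=[35.4747 20.4395 3.7100 1.2192 1.9976] k=[37 20 5 0 5]
t=11: x=[34.4748 19.8262 5.9500 0.9734 4.7362] k=[30 16 5 1 3]
t=12: x=[27.7977 15.9694 5.6650 1.6084 2.9447] k=[24 18 8 2 3]

[0.3380, 0.2535, 0.1127, 0.0282, 0.0423]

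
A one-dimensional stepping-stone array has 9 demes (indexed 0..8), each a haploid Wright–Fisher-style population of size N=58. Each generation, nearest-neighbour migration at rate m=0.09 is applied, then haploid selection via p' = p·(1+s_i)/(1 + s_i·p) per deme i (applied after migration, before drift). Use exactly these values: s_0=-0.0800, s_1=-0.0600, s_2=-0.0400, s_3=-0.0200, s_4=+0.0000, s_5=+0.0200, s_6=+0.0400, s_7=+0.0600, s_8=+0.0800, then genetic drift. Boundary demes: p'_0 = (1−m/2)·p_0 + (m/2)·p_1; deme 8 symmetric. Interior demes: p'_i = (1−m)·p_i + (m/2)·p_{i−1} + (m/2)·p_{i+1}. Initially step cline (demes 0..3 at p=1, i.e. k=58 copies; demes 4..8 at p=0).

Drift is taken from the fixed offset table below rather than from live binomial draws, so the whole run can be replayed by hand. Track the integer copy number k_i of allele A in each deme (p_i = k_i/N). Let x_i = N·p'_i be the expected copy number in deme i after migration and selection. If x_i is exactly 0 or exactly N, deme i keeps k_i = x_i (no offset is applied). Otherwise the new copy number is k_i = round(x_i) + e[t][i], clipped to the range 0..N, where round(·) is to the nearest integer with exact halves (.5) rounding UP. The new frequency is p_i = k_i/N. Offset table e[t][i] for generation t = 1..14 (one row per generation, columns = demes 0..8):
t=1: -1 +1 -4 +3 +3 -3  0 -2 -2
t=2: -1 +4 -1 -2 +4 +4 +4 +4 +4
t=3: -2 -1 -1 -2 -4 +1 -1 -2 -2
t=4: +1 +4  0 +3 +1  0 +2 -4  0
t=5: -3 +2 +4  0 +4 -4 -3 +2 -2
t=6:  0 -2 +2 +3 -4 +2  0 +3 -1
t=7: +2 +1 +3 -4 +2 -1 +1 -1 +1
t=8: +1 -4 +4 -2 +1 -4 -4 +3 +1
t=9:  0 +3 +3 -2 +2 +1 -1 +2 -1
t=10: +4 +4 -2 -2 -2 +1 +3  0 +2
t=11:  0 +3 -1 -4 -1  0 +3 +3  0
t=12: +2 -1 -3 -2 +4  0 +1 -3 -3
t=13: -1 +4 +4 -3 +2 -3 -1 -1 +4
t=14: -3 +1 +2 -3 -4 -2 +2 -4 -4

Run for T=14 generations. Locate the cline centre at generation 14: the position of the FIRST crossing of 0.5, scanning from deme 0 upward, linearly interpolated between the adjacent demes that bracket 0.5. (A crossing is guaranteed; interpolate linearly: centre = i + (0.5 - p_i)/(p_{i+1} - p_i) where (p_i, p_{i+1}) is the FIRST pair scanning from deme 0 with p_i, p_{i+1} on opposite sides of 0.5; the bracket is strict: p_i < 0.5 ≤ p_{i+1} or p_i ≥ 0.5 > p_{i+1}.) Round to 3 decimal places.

t=0: k=[58 58 58 58 0 0 0 0 0]
t=1: x=[58.0000 58.0000 58.0000 55.3392 2.6100 0.0000 0.0000 0.0000 0.0000] k=[58 58 58 58 6 0 0 0 0]
t=2: x=[58.0000 58.0000 58.0000 55.6142 8.0700 0.2754 0.0000 0.0000 0.0000] k=[58 58 58 54 12 4 0 0 0]
t=3: x=[58.0000 58.0000 57.8125 52.1852 13.5300 4.2575 0.1872 0.0000 0.0000] k=[58 58 57 50 10 5 0 0 0]
t=4: x=[58.0000 57.9521 56.6783 48.3536 11.5750 5.0912 0.2340 0.0000 0.0000] k=[58 58 57 51 13 5 2 0 0]
t=5: x=[58.0000 57.9521 56.7251 49.4133 14.3500 5.3199 2.1238 0.0954 0.0000] k=[58 58 58 49 18 1 0 2 0]
t=6: x=[58.0000 58.0000 57.5782 47.8418 18.6300 1.7534 0.1404 1.9256 0.0972] k=[58 58 58 51 15 4 0 5 0]
t=7: x=[58.0000 58.0000 57.6719 49.5502 16.1250 4.3948 0.4211 4.8004 0.2429] k=[58 58 58 46 18 3 1 4 1]
t=8: x=[58.0000 58.0000 57.4377 45.0782 18.5850 3.6522 1.2729 3.9386 1.2239] k=[58 58 58 43 20 0 0 7 2]
t=9: x=[58.0000 58.0000 57.2972 42.4108 20.1350 0.9177 0.3275 6.8021 2.3956] k=[58 58 58 40 22 2 0 9 1]
t=10: x=[58.0000 58.0000 57.1567 39.7483 21.9100 2.8634 0.5146 8.6554 1.4660] k=[58 58 55 38 20 4 4 9 3]
t=11: x=[58.0000 57.8564 54.2286 37.6892 20.0900 4.8066 4.3812 8.9367 3.5157] k=[58 58 53 34 19 5 7 12 4]
t=12: x=[58.0000 57.7607 52.1590 33.8959 19.0450 5.8229 7.3841 11.9587 4.6807] k=[58 57 49 32 23 6 8 9 2]
t=13: x=[57.9511 56.6031 48.2689 32.0707 22.6400 6.9756 8.2281 9.0773 2.4922] k=[57 58 52 29 25 4 7 8 6]
t=14: x=[56.9634 57.6650 50.9872 29.5622 24.2350 5.1725 7.1523 8.2696 6.5224] k=[54 58 53 27 20 3 9 4 3]

2.923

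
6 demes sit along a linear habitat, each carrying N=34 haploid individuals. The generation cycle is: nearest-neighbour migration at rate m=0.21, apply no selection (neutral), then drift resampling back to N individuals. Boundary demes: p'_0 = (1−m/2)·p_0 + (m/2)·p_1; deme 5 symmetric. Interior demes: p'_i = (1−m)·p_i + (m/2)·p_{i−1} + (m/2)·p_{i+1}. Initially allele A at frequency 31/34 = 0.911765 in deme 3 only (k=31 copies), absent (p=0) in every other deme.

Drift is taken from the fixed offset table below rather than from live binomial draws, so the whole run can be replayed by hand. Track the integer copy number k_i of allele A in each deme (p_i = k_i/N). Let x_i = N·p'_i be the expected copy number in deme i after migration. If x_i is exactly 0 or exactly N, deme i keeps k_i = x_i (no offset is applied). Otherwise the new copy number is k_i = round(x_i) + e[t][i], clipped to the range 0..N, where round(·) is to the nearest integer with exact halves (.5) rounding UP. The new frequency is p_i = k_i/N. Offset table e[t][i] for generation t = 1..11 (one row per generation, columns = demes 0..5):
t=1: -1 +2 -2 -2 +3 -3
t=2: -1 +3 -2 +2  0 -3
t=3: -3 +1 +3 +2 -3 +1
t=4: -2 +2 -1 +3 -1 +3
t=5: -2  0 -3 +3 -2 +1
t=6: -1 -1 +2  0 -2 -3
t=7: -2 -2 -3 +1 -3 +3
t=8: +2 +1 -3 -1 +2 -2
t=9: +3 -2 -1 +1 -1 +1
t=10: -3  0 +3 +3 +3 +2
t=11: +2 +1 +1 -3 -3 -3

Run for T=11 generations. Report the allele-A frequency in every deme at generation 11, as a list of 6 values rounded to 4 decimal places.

[0.0882, 0.0882, 0.2353, 0.2647, 0.1765, 0.1176]

t=0: k=[0 0 0 31 0 0]
t=1: x=[0.0000 0.0000 3.2550 24.4900 3.2550 0.0000] k=[0 0 1 22 6 0]
t=2: x=[0.0000 0.1050 3.1000 18.1150 7.0500 0.6300] k=[0 3 1 20 7 0]
t=3: x=[0.3150 2.4750 3.2050 16.6400 7.6300 0.7350] k=[0 3 6 19 5 2]
t=4: x=[0.3150 3.0000 7.0500 16.1650 6.1550 2.3150] k=[0 5 6 19 5 5]
t=5: x=[0.5250 4.5800 7.2600 16.1650 6.4700 5.0000] k=[0 5 4 19 4 6]
t=6: x=[0.5250 4.3700 5.6800 15.8500 5.7850 5.7900] k=[0 3 8 16 4 3]
t=7: x=[0.3150 3.2100 8.3150 13.9000 5.1550 3.1050] k=[0 1 5 15 2 6]
t=8: x=[0.1050 1.3150 5.6300 12.5850 3.7850 5.5800] k=[2 2 3 12 6 4]
t=9: x=[2.0000 2.1050 3.8400 10.4250 6.4200 4.2100] k=[5 0 3 11 5 5]
t=10: x=[4.4750 0.8400 3.5250 9.5300 5.6300 5.0000] k=[1 1 7 13 9 7]
t=11: x=[1.0000 1.6300 7.0000 11.9500 9.2100 7.2100] k=[3 3 8 9 6 4]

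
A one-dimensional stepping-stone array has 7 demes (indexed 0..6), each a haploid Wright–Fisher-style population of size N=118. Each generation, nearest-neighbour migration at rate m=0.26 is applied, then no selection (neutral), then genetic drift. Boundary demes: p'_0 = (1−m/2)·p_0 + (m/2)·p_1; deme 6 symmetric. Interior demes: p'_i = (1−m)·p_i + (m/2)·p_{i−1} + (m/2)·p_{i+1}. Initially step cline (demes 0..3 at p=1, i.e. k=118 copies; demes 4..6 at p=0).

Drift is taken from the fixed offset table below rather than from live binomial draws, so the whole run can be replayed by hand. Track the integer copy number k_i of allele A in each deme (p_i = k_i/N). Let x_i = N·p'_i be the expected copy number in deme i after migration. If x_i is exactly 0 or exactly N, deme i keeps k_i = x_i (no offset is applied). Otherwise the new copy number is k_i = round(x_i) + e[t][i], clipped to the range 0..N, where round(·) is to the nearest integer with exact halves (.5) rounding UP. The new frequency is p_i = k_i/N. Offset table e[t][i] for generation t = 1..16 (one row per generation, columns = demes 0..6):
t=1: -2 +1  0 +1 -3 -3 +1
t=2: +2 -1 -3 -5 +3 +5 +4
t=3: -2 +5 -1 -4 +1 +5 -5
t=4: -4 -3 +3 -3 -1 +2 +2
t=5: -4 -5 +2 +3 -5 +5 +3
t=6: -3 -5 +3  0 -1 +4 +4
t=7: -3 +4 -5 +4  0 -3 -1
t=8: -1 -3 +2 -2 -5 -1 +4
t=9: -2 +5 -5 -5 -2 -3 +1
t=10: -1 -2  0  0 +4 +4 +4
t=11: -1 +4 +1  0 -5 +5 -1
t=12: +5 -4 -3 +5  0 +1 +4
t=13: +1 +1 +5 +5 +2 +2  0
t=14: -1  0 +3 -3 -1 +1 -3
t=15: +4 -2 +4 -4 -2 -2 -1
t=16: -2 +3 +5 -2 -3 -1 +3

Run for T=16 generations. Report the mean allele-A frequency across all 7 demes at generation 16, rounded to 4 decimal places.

0.5823

t=0: k=[118 118 118 118 0 0 0]
t=1: x=[118.0000 118.0000 118.0000 102.6600 15.3400 0.0000 0.0000] k=[118 118 118 104 12 0 0]
t=2: x=[118.0000 118.0000 116.1800 93.8600 22.4000 1.5600 0.0000] k=[118 118 113 89 25 7 0]
t=3: x=[118.0000 117.3500 110.5300 83.8000 30.9800 8.4300 0.9100] k=[118 118 110 80 32 13 0]
t=4: x=[118.0000 116.9600 107.1400 77.6600 35.7700 13.7800 1.6900] k=[118 114 110 75 35 16 4]
t=5: x=[117.4800 114.0000 105.9700 74.3500 37.7300 16.9100 5.5600] k=[113 109 108 77 33 22 9]
t=6: x=[112.4800 109.3900 104.1000 75.3100 37.2900 21.7400 10.6900] k=[109 104 107 75 36 26 15]
t=7: x=[108.3500 105.0400 102.4500 74.0900 39.7700 25.8700 16.4300] k=[105 109 97 78 40 23 15]
t=8: x=[105.5200 106.9200 96.0900 75.5300 42.7300 24.1700 16.0400] k=[105 104 98 74 38 23 20]
t=9: x=[104.8700 103.3500 95.6600 72.4400 40.7300 24.5600 20.3900] k=[103 108 91 67 39 22 21]
t=10: x=[103.6500 105.1400 90.0900 66.4800 40.4300 24.0800 21.1300] k=[103 103 90 66 44 28 25]
t=11: x=[103.0000 101.3100 88.5700 66.2600 44.7800 29.6900 25.3900] k=[102 105 90 66 40 35 24]
t=12: x=[102.3900 102.6600 88.8300 65.7400 42.7300 34.2200 25.4300] k=[107 99 86 71 43 35 29]
t=13: x=[105.9600 98.3500 85.7400 69.3100 45.6000 35.2600 29.7800] k=[107 99 91 74 48 37 30]
t=14: x=[105.9600 99.0000 89.8300 72.8300 49.9500 37.5200 30.9100] k=[105 99 93 70 49 39 28]
t=15: x=[104.2200 99.0000 90.7900 70.2600 50.4300 38.8700 29.4300] k=[108 97 95 66 48 37 28]
t=16: x=[106.5700 98.1700 91.4900 67.4300 48.9100 37.2600 29.1700] k=[105 101 96 65 46 36 32]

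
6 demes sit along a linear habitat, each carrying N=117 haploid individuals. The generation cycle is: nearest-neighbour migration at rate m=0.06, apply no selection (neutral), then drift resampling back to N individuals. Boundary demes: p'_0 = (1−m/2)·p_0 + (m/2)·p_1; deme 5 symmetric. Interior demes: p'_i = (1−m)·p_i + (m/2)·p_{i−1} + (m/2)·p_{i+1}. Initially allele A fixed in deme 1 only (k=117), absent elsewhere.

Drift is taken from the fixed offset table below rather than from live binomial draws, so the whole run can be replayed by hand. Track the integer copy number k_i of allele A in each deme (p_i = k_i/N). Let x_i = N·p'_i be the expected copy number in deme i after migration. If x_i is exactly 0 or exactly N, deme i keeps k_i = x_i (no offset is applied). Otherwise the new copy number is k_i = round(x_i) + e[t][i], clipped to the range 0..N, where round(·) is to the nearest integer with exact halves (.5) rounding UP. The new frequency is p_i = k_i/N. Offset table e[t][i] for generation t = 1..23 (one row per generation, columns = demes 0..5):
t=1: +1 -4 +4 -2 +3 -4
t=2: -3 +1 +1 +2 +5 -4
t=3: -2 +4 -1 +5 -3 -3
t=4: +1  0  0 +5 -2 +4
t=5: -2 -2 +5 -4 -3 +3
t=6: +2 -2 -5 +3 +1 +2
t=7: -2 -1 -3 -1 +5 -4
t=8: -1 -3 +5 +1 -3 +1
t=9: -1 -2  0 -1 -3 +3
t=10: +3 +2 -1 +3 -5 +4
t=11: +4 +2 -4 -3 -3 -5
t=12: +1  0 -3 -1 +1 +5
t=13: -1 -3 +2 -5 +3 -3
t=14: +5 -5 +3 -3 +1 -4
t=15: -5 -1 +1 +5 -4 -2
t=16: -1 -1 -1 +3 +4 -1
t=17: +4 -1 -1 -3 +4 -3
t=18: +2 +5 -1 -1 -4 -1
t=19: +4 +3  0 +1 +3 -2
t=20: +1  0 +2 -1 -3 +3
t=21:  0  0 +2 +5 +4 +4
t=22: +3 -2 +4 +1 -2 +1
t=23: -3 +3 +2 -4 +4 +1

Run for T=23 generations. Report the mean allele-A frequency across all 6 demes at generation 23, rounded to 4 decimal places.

0.2165

t=0: k=[0 117 0 0 0 0]
t=1: x=[3.5100 109.9800 3.5100 0.0000 0.0000 0.0000] k=[5 106 8 0 0 0]
t=2: x=[8.0300 100.0300 10.7000 0.2400 0.0000 0.0000] k=[5 101 12 2 0 0]
t=3: x=[7.8800 95.4500 14.3700 2.2400 0.0600 0.0000] k=[6 99 13 7 0 0]
t=4: x=[8.7900 93.6300 15.4000 6.9700 0.2100 0.0000] k=[10 94 15 12 0 0]
t=5: x=[12.5200 89.1100 17.2800 11.7300 0.3600 0.0000] k=[11 87 22 8 0 0]
t=6: x=[13.2800 82.7700 23.5300 8.1800 0.2400 0.0000] k=[15 81 19 11 1 0]
t=7: x=[16.9800 77.1600 20.6200 10.9400 1.2700 0.0300] k=[15 76 18 10 6 0]
t=8: x=[16.8300 72.4300 19.5000 10.1200 5.9400 0.1800] k=[16 69 25 11 3 1]
t=9: x=[17.5900 66.0900 25.9000 11.1800 3.1800 1.0600] k=[17 64 26 10 0 4]
t=10: x=[18.4100 61.4500 26.6600 10.1800 0.4200 3.8800] k=[21 63 26 13 0 8]
t=11: x=[22.2600 60.6300 26.7200 13.0000 0.6300 7.7600] k=[26 63 23 10 0 3]
t=12: x=[27.1100 60.6900 23.8100 10.0900 0.3900 2.9100] k=[28 61 21 9 1 8]
t=13: x=[28.9900 58.8100 21.8400 9.1200 1.4500 7.7900] k=[28 56 24 4 4 5]
t=14: x=[28.8400 54.2000 24.3600 4.6000 4.0300 4.9700] k=[34 49 27 2 5 1]
t=15: x=[34.4500 47.8900 26.9100 2.8400 4.7900 1.1200] k=[29 47 28 8 1 0]
t=16: x=[29.5400 45.8900 27.9700 8.3900 1.1800 0.0300] k=[29 45 27 11 5 0]
t=17: x=[29.4800 43.9800 27.0600 11.3000 5.0300 0.1500] k=[33 43 26 8 9 0]
t=18: x=[33.3000 42.1900 25.9700 8.5700 8.7000 0.2700] k=[35 47 25 8 5 0]
t=19: x=[35.3600 45.9800 25.1500 8.4200 4.9400 0.1500] k=[39 49 25 9 8 0]
t=20: x=[39.3000 47.9800 25.2400 9.4500 7.7900 0.2400] k=[40 48 27 8 5 3]
t=21: x=[40.2400 47.1300 27.0600 8.4800 5.0300 3.0600] k=[40 47 29 13 9 7]
t=22: x=[40.2100 46.2500 29.0600 13.3600 9.0600 7.0600] k=[43 44 33 14 7 8]
t=23: x=[43.0300 43.6400 32.7600 14.3600 7.2400 7.9700] k=[40 47 35 10 11 9]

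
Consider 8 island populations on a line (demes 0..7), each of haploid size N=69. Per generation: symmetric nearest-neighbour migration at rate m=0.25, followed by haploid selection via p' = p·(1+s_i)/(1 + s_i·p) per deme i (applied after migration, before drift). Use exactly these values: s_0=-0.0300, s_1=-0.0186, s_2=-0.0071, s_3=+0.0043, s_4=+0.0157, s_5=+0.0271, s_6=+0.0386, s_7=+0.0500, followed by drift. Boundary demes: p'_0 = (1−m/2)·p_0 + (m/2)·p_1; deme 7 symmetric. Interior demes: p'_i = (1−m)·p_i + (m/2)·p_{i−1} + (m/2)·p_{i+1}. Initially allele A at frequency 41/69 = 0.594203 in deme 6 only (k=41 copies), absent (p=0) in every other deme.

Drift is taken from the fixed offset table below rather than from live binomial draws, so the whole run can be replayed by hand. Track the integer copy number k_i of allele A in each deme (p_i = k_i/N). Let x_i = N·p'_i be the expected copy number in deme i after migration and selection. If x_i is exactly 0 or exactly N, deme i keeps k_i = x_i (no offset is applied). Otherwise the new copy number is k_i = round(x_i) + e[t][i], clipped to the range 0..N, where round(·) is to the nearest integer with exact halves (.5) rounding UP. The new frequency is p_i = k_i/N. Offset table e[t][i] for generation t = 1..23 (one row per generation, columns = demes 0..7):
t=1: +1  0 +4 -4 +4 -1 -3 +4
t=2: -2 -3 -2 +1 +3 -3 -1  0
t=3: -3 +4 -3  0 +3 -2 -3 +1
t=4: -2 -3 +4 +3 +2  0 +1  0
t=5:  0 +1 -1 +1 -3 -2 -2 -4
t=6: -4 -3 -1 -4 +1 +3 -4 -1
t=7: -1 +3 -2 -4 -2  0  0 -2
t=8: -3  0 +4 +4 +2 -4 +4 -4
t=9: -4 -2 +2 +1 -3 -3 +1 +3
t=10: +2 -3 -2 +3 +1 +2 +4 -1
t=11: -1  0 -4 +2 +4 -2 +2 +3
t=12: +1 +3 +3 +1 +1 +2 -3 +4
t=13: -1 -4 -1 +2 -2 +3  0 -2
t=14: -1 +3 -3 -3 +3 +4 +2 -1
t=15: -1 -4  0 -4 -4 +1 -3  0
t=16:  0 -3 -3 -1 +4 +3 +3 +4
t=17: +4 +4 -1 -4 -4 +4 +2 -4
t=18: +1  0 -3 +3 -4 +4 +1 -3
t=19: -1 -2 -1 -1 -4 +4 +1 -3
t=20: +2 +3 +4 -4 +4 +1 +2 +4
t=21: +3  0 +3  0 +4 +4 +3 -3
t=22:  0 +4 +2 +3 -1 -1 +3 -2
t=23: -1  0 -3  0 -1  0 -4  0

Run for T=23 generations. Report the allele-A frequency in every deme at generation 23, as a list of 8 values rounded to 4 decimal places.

[0.0000, 0.0725, 0.0580, 0.1159, 0.2174, 0.3768, 0.3623, 0.2899]

t=0: k=[0 0 0 0 0 0 41 0]
t=1: x=[0.0000 0.0000 0.0000 0.0000 0.0000 5.2533 31.3969 5.3613] k=[0 0 0 0 0 4 28 9]
t=2: x=[0.0000 0.0000 0.0000 0.0000 0.5078 6.6591 23.2046 11.8461] k=[0 0 0 0 4 4 22 12]
t=3: x=[0.0000 0.0000 0.0000 0.5021 3.5521 6.4037 19.0173 13.7802] k=[0 0 0 1 7 4 16 15]
t=4: x=[0.0000 0.0000 0.1241 1.6318 5.9593 6.0203 14.8108 15.7091] k=[0 0 4 5 8 6 16 16]
t=5: x=[0.0000 0.4908 3.6006 5.2709 7.4782 7.6806 15.1940 16.6074] k=[0 1 3 6 4 6 13 13]
t=6: x=[0.1213 1.1044 3.1038 5.3963 4.5660 6.7869 12.5082 13.5226] k=[0 0 2 1 6 10 9 13]
t=7: x=[0.0000 0.2454 1.6137 1.7573 5.9593 9.5937 9.9430 13.0072] k=[0 3 0 0 4 10 10 11]
t=8: x=[0.3638 2.2095 0.3724 0.5021 4.3126 9.4663 10.4566 11.3295] k=[0 2 4 5 6 5 14 7]
t=9: x=[0.2425 1.9639 3.8490 5.0199 5.8326 6.4037 12.3801 8.2218] k=[0 0 6 6 3 3 13 11]
t=10: x=[0.0000 0.7362 5.2155 5.6472 3.4254 4.3579 11.8676 11.7170] k=[0 0 3 9 4 6 16 11]
t=11: x=[0.0000 0.3681 3.3522 7.6542 4.9461 7.1700 14.5552 12.1043] k=[0 0 0 10 9 5 17 15]
t=12: x=[0.0000 0.0000 1.2413 8.6574 8.7433 7.1700 15.7047 15.8375] k=[0 0 4 10 10 9 13 20]
t=13: x=[0.0000 0.4908 4.2217 9.2844 10.0076 9.8486 13.7881 19.8068] k=[0 0 3 11 8 13 14 18]
t=14: x=[0.0000 0.3681 3.6006 9.6606 9.1226 12.7760 14.8108 18.1449] k=[0 3 1 7 12 17 17 17]
t=15: x=[0.3638 2.3323 1.9862 6.9016 12.1552 16.7113 17.4899 17.6328] k=[0 0 2 3 8 18 14 18]
t=16: x=[0.0000 0.2454 1.8620 3.5143 8.7433 16.5845 15.4494 18.1449] k=[0 0 0 3 13 20 18 22]
t=17: x=[0.0000 0.0000 0.3724 3.8907 12.7865 19.2439 19.2716 22.2287] k=[0 0 0 0 9 23 21 18]
t=18: x=[0.0000 0.0000 0.0000 1.1298 9.7547 21.3927 21.4305 19.0402] k=[0 0 0 4 6 25 22 16]
t=19: x=[0.0000 0.0000 0.4965 3.7652 8.2373 22.6550 22.1913 17.3766] k=[0 0 0 3 4 27 23 14]
t=20: x=[0.0000 0.0000 0.3724 2.7614 6.8455 24.0422 22.9514 15.7091] k=[0 0 4 0 11 25 25 20]
t=21: x=[0.0000 0.4908 2.9796 1.8828 11.5238 23.6640 24.9753 21.3373] k=[0 0 6 2 16 28 28 18]
t=22: x=[0.0000 0.7362 4.7186 4.2671 15.9402 26.9378 27.3729 19.9344] k=[0 5 7 7 15 26 30 18]
t=23: x=[0.6064 4.5446 6.7067 8.0304 15.5619 25.5537 28.6323 20.1897] k=[0 5 4 8 15 26 25 20]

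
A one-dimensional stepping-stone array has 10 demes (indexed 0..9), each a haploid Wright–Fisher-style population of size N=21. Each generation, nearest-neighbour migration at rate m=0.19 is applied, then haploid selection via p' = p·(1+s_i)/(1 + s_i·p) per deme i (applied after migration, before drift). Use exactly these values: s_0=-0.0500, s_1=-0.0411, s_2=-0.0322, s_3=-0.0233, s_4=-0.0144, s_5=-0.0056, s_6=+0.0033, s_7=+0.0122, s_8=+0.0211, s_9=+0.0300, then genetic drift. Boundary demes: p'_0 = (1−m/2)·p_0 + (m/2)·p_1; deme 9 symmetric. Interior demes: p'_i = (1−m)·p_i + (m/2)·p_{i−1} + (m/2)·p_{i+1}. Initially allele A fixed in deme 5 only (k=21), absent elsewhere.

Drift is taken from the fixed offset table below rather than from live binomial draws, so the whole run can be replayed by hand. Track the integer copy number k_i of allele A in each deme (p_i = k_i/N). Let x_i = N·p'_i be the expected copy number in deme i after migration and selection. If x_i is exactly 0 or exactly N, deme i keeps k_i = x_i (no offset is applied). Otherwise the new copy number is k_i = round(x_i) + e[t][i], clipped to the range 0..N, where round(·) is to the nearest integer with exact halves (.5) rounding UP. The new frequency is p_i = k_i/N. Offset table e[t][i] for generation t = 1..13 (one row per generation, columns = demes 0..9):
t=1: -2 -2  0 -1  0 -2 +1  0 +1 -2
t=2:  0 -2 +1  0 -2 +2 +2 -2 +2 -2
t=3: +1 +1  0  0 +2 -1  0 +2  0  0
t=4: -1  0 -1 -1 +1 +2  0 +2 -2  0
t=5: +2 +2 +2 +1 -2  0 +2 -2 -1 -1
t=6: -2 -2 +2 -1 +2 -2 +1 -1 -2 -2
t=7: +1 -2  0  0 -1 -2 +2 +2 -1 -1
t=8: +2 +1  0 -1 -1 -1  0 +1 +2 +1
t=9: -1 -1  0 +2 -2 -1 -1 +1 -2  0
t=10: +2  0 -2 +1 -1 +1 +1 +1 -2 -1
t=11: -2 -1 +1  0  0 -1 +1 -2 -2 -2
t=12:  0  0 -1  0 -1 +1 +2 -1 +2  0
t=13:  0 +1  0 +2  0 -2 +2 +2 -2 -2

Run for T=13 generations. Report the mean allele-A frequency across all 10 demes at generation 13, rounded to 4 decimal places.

0.1381

t=0: k=[0 0 0 0 0 21 0 0 0 0]
t=1: x=[0.0000 0.0000 0.0000 0.0000 1.9690 16.9918 2.0010 0.0000 0.0000 0.0000] k=[0 0 0 0 2 15 3 0 0 0]
t=2: x=[0.0000 0.0000 0.0000 0.1856 3.0074 12.5967 3.8654 0.2884 0.0000 0.0000] k=[0 0 0 0 1 15 6 0 0 0]
t=3: x=[0.0000 0.0000 0.0000 0.0928 2.2062 12.7869 6.2995 0.5768 0.0000 0.0000] k=[0 0 0 0 4 12 6 3 0 0]
t=4: x=[0.0000 0.0000 0.0000 0.3713 4.3299 10.6405 6.2995 3.0313 0.2909 0.0000] k=[0 0 0 0 5 13 6 5 0 0]
t=5: x=[0.0000 0.0000 0.0000 0.4642 5.2278 11.5458 6.5849 4.6638 0.4848 0.0000] k=[0 0 0 1 3 12 9 3 0 0]
t=6: x=[0.0000 0.0000 0.0920 1.0708 3.6213 10.8305 8.7318 3.3187 0.2909 0.0000] k=[0 0 2 0 6 9 10 2 0 0]
t=7: x=[0.0000 0.1823 1.5717 0.7429 5.6549 8.7813 9.1620 2.5975 0.1940 0.0000] k=[0 0 2 1 5 7 11 5 0 0]
t=8: x=[0.0000 0.1823 1.6642 1.4430 4.7564 7.1635 10.0673 5.1419 0.4848 0.0000] k=[0 1 2 0 4 6 10 6 2 0]
t=9: x=[0.0903 0.9608 1.6642 0.5571 3.7650 6.1655 9.2571 6.0521 2.2313 0.1956] k=[0 0 2 3 2 5 8 7 0 0]
t=10: x=[0.0000 0.1823 1.8491 2.7531 2.3496 4.9786 7.6360 6.4842 0.6786 0.0000] k=[0 0 0 4 1 6 9 7 0 0]
t=11: x=[0.0000 0.0000 0.3680 3.2694 1.7368 5.7864 8.5417 6.5797 0.6786 0.0000] k=[0 0 1 3 2 5 10 5 0 0]
t=12: x=[0.0000 0.0911 1.0615 2.6598 2.3496 5.1681 9.0670 5.0463 0.4848 0.0000] k=[0 0 0 3 1 6 11 4 2 0]
t=13: x=[0.0000 0.0000 0.2759 2.4731 1.6429 5.9760 9.8772 4.5178 2.0381 0.1956] k=[0 0 0 4 2 4 12 7 0 0]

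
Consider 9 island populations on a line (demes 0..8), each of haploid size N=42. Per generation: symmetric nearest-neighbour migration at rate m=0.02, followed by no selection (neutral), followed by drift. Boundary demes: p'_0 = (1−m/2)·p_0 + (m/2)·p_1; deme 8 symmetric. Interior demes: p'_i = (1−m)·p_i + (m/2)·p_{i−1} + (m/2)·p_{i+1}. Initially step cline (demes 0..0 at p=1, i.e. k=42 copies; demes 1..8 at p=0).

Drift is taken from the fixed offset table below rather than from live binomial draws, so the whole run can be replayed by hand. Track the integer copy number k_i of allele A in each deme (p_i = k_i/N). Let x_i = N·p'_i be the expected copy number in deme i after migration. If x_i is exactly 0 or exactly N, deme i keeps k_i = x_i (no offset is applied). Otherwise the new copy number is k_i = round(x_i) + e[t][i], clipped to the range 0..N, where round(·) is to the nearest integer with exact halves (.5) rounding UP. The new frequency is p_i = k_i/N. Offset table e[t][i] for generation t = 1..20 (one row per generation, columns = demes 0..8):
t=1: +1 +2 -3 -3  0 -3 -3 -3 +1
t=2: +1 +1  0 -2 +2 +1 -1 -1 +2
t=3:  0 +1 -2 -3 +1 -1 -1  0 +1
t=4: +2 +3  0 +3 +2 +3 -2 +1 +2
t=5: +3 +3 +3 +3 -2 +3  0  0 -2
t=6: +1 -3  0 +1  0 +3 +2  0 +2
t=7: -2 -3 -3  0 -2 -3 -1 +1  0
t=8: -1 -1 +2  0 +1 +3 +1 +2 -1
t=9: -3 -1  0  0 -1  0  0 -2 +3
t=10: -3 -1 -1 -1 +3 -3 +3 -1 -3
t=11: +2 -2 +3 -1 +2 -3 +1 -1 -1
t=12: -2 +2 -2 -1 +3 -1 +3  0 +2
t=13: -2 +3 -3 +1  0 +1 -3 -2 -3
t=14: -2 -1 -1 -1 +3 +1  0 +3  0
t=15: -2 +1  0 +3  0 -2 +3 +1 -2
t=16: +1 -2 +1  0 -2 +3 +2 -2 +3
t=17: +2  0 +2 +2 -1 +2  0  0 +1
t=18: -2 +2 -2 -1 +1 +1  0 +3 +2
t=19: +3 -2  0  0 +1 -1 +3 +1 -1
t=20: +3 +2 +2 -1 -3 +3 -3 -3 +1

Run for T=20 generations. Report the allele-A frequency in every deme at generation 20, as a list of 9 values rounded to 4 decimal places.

[0.8095, 0.1190, 0.0714, 0.0714, 0.1667, 0.1905, 0.1190, 0.0238, 0.0238]

t=0: k=[42 0 0 0 0 0 0 0 0]
t=1: x=[41.5800 0.4200 0.0000 0.0000 0.0000 0.0000 0.0000 0.0000 0.0000] k=[42 2 0 0 0 0 0 0 0]
t=2: x=[41.6000 2.3800 0.0200 0.0000 0.0000 0.0000 0.0000 0.0000 0.0000] k=[42 3 0 0 0 0 0 0 0]
t=3: x=[41.6100 3.3600 0.0300 0.0000 0.0000 0.0000 0.0000 0.0000 0.0000] k=[42 4 0 0 0 0 0 0 0]
t=4: x=[41.6200 4.3400 0.0400 0.0000 0.0000 0.0000 0.0000 0.0000 0.0000] k=[42 7 0 0 0 0 0 0 0]
t=5: x=[41.6500 7.2800 0.0700 0.0000 0.0000 0.0000 0.0000 0.0000 0.0000] k=[42 10 3 0 0 0 0 0 0]
t=6: x=[41.6800 10.2500 3.0400 0.0300 0.0000 0.0000 0.0000 0.0000 0.0000] k=[42 7 3 1 0 0 0 0 0]
t=7: x=[41.6500 7.3100 3.0200 1.0100 0.0100 0.0000 0.0000 0.0000 0.0000] k=[40 4 0 1 0 0 0 0 0]
t=8: x=[39.6400 4.3200 0.0500 0.9800 0.0100 0.0000 0.0000 0.0000 0.0000] k=[39 3 2 1 1 0 0 0 0]
t=9: x=[38.6400 3.3500 2.0000 1.0100 0.9900 0.0100 0.0000 0.0000 0.0000] k=[36 2 2 1 0 0 0 0 0]
t=10: x=[35.6600 2.3400 1.9900 1.0000 0.0100 0.0000 0.0000 0.0000 0.0000] k=[33 1 1 0 3 0 0 0 0]
t=11: x=[32.6800 1.3200 0.9900 0.0400 2.9400 0.0300 0.0000 0.0000 0.0000] k=[35 0 4 0 5 0 0 0 0]
t=12: x=[34.6500 0.3900 3.9200 0.0900 4.9000 0.0500 0.0000 0.0000 0.0000] k=[33 2 2 0 8 0 0 0 0]
t=13: x=[32.6900 2.3100 1.9800 0.1000 7.8400 0.0800 0.0000 0.0000 0.0000] k=[31 5 0 1 8 1 0 0 0]
t=14: x=[30.7400 5.2100 0.0600 1.0600 7.8600 1.0600 0.0100 0.0000 0.0000] k=[29 4 0 0 11 2 0 0 0]
t=15: x=[28.7500 4.2100 0.0400 0.1100 10.8000 2.0700 0.0200 0.0000 0.0000] k=[27 5 0 3 11 0 3 0 0]
t=16: x=[26.7800 5.1700 0.0800 3.0500 10.8100 0.1400 2.9400 0.0300 0.0000] k=[28 3 1 3 9 3 5 0 0]
t=17: x=[27.7500 3.2300 1.0400 3.0400 8.8800 3.0800 4.9300 0.0500 0.0000] k=[30 3 3 5 8 5 5 0 0]
t=18: x=[29.7300 3.2700 3.0200 5.0100 7.9400 5.0300 4.9500 0.0500 0.0000] k=[28 5 1 4 9 6 5 3 0]
t=19: x=[27.7700 5.1900 1.0700 4.0200 8.9200 6.0200 4.9900 2.9900 0.0300] k=[31 3 1 4 10 5 8 4 0]
t=20: x=[30.7200 3.2600 1.0500 4.0300 9.8900 5.0800 7.9300 4.0000 0.0400] k=[34 5 3 3 7 8 5 1 1]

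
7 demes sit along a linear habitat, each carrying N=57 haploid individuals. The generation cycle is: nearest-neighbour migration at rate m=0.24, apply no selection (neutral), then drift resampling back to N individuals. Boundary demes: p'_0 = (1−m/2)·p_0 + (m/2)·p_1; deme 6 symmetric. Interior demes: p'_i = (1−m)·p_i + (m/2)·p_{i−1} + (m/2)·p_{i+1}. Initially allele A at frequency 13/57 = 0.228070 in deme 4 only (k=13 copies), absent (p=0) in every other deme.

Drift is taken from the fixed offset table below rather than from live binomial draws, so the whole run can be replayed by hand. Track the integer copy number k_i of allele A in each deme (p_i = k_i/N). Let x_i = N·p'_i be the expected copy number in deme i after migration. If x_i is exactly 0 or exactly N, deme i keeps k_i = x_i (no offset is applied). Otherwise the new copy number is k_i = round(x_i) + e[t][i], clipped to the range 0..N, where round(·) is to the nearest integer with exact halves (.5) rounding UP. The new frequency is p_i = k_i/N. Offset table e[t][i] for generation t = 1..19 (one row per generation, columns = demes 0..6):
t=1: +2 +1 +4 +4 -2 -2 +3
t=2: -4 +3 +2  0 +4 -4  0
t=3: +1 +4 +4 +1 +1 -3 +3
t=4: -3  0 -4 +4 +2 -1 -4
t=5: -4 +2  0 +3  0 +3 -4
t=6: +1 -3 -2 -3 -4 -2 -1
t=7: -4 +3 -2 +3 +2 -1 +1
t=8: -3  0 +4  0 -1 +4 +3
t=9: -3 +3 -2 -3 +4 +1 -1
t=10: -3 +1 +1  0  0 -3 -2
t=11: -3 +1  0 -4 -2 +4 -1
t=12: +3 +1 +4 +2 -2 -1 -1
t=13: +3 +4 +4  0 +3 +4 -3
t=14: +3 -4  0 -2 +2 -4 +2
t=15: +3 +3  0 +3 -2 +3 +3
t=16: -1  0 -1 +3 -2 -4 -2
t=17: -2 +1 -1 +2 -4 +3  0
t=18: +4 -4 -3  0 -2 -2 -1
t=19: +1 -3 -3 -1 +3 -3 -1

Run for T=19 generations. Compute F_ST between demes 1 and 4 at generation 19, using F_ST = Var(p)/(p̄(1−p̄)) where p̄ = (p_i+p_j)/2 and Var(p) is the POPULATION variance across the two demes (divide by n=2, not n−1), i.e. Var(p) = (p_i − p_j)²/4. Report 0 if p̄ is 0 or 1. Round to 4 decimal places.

t=0: k=[0 0 0 0 13 0 0]
t=1: x=[0.0000 0.0000 0.0000 1.5600 9.8800 1.5600 0.0000] k=[0 0 0 6 8 0 0]
t=2: x=[0.0000 0.0000 0.7200 5.5200 6.8000 0.9600 0.0000] k=[0 0 3 6 11 0 0]
t=3: x=[0.0000 0.3600 3.0000 6.2400 9.0800 1.3200 0.0000] k=[0 4 7 7 10 0 0]
t=4: x=[0.4800 3.8800 6.6400 7.3600 8.4400 1.2000 0.0000] k=[0 4 3 11 10 0 0]
t=5: x=[0.4800 3.4000 4.0800 9.9200 8.9200 1.2000 0.0000] k=[0 5 4 13 9 4 0]
t=6: x=[0.6000 4.2800 5.2000 11.4400 8.8800 4.1200 0.4800] k=[2 1 3 8 5 2 0]
t=7: x=[1.8800 1.3600 3.3600 7.0400 5.0000 2.1200 0.2400] k=[0 4 1 10 7 1 1]
t=8: x=[0.4800 3.1600 2.4400 8.5600 6.6400 1.7200 1.0000] k=[0 3 6 9 6 6 4]
t=9: x=[0.3600 3.0000 6.0000 8.2800 6.3600 5.7600 4.2400] k=[0 6 4 5 10 7 3]
t=10: x=[0.7200 5.0400 4.3600 5.4800 9.0400 6.8800 3.4800] k=[0 6 5 5 9 4 1]
t=11: x=[0.7200 5.1600 5.1200 5.4800 7.9200 4.2400 1.3600] k=[0 6 5 1 6 8 0]
t=12: x=[0.7200 5.1600 4.6400 2.0800 5.6400 6.8000 0.9600] k=[4 6 9 4 4 6 0]
t=13: x=[4.2400 6.1200 8.0400 4.6000 4.2400 5.0400 0.7200] k=[7 10 12 5 7 9 0]
t=14: x=[7.3600 9.8800 10.9200 6.0800 7.0000 7.6800 1.0800] k=[10 6 11 4 9 4 3]
t=15: x=[9.5200 7.0800 9.5600 5.4400 7.8000 4.4800 3.1200] k=[13 10 10 8 6 7 6]
t=16: x=[12.6400 10.3600 9.7600 8.0000 6.3600 6.7600 6.1200] k=[12 10 9 11 4 3 4]
t=17: x=[11.7600 10.1200 9.3600 9.9200 4.7200 3.2400 3.8800] k=[10 11 8 12 1 6 4]
t=18: x=[10.1200 10.5200 8.8400 10.2000 2.9200 5.1600 4.2400] k=[14 7 6 10 1 3 3]
t=19: x=[13.1600 7.7200 6.6000 8.4400 2.3200 2.7600 3.0000] k=[14 5 4 7 5 0 2]

0.0000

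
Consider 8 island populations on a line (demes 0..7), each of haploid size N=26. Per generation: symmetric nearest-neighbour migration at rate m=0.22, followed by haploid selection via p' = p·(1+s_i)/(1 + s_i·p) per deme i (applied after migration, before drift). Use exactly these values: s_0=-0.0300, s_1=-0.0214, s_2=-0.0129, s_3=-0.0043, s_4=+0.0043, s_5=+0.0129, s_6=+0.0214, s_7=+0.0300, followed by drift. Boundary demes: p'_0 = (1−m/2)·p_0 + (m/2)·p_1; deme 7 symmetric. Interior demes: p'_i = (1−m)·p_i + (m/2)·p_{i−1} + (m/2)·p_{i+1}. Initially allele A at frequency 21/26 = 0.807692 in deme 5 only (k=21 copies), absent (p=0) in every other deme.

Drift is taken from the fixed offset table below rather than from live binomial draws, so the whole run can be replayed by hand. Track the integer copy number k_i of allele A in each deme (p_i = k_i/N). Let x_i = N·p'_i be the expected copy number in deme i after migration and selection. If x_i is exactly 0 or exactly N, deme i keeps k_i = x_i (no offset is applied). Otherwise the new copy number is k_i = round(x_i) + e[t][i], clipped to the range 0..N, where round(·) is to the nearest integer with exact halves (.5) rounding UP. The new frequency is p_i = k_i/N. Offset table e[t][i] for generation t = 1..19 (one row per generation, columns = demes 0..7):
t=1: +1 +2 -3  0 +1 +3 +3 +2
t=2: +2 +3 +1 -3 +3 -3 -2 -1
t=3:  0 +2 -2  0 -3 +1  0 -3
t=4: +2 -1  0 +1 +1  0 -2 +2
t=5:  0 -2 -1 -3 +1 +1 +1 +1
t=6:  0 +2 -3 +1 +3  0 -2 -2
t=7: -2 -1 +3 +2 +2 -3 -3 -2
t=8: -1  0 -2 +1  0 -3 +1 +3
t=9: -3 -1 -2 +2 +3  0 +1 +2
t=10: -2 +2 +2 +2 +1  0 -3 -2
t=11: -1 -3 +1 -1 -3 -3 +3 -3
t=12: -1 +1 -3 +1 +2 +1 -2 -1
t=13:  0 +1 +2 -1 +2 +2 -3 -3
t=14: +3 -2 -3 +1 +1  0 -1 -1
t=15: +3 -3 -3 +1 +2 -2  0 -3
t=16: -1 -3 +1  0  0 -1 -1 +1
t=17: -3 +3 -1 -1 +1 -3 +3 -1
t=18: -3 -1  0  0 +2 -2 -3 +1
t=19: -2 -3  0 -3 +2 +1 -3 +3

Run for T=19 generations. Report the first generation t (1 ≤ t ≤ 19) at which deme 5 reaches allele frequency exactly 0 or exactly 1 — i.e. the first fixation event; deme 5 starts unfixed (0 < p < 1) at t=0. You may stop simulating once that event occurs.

17

t=0: k=[0 0 0 0 0 21 0 0]
t=1: x=[0.0000 0.0000 0.0000 0.0000 2.3190 16.4576 2.3550 0.0000] k=[0 0 0 0 3 19 5 0]
t=2: x=[0.0000 0.0000 0.0000 0.3286 4.4458 15.7796 6.0882 0.5661] k=[0 0 0 0 7 13 4 0]
t=3: x=[0.0000 0.0000 0.0000 0.7668 6.9118 11.4320 4.6300 0.4530] k=[0 0 0 1 4 12 5 0]
t=4: x=[0.0000 0.0000 0.1086 1.2150 4.5661 10.4300 5.3089 0.5661] k=[0 0 0 2 6 10 3 3]
t=5: x=[0.0000 0.0000 0.2172 2.2113 6.0198 8.8647 3.8388 3.0793] k=[0 0 0 0 7 10 5 4]
t=6: x=[0.0000 0.0000 0.0000 0.7668 6.5811 9.1960 5.5316 4.2133] k=[0 0 0 2 10 9 4 2]
t=7: x=[0.0000 0.0000 0.2172 2.6497 9.0353 8.6338 4.4070 2.2808] k=[0 0 3 5 11 6 1 0]
t=8: x=[0.0000 0.3230 2.8568 5.4215 9.8162 6.0594 1.4691 0.1133] k=[0 0 1 6 10 3 2 3]
t=9: x=[0.0000 0.1077 1.4224 5.8704 8.8150 3.7005 2.2634 2.9668] k=[0 0 0 8 12 4 3 5]
t=10: x=[0.0000 0.0000 0.8690 7.5369 10.7070 4.8201 3.3920 4.8964] k=[0 0 3 10 12 5 0 3]
t=11: x=[0.0000 0.3230 3.4014 9.4241 11.0372 5.2737 0.8982 2.7417] k=[0 0 4 8 8 2 4 0]
t=12: x=[0.0000 0.4307 3.9563 7.5369 7.3626 2.9130 3.4021 0.4530] k=[0 1 1 9 9 4 1 0]
t=13: x=[0.1067 0.8716 1.8575 8.0960 8.4745 4.2655 1.2449 0.1133] k=[0 2 4 7 10 6 0 0]
t=14: x=[0.2135 1.9604 4.0653 6.9780 9.2556 5.8378 0.6738 0.0000] k=[3 0 1 8 10 6 0 0]
t=15: x=[2.5979 0.4307 1.6399 7.4271 9.3657 5.8378 0.6738 0.0000] k=[6 0 0 8 11 4 1 0]
t=16: x=[5.2119 0.6462 0.8690 7.4271 9.9263 4.4874 1.2449 0.1133] k=[4 0 2 7 10 3 0 1]
t=17: x=[3.4674 0.6462 2.3026 6.7584 8.9251 3.4784 0.4493 0.9158] k=[0 4 1 6 10 0 3 0]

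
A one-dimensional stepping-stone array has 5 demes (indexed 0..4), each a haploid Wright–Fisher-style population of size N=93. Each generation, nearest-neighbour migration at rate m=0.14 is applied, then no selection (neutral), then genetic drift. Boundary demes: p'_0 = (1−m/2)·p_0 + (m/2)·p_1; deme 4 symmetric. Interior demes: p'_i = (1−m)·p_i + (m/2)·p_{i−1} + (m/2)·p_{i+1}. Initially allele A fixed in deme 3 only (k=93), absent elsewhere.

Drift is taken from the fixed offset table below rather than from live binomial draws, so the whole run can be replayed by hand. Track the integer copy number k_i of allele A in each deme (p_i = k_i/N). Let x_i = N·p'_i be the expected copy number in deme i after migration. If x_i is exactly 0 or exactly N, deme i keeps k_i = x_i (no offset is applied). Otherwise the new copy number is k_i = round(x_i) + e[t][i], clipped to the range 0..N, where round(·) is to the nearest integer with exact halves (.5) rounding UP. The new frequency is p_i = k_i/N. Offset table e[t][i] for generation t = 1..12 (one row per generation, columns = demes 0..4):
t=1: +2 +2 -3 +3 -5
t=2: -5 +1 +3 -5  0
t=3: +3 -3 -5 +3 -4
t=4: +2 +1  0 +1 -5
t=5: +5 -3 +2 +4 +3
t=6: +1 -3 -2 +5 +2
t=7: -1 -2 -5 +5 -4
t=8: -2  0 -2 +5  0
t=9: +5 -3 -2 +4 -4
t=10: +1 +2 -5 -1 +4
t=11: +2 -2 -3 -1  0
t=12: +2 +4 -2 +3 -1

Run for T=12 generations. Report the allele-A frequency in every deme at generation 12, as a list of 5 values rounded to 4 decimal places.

t=0: k=[0 0 0 93 0]
t=1: x=[0.0000 0.0000 6.5100 79.9800 6.5100] k=[0 0 4 83 2]
t=2: x=[0.0000 0.2800 9.2500 71.8000 7.6700] k=[0 1 12 67 8]
t=3: x=[0.0700 1.7000 15.0800 59.0200 12.1300] k=[3 0 10 62 8]
t=4: x=[2.7900 0.9100 12.9400 54.5800 11.7800] k=[5 2 13 56 7]
t=5: x=[4.7900 2.9800 15.2400 49.5600 10.4300] k=[10 0 17 54 13]
t=6: x=[9.3000 1.8900 18.4000 48.5400 15.8700] k=[10 0 16 54 18]
t=7: x=[9.3000 1.8200 17.5400 48.8200 20.5200] k=[8 0 13 54 17]
t=8: x=[7.4400 1.4700 14.9600 48.5400 19.5900] k=[5 1 13 54 20]
t=9: x=[4.7200 2.1200 15.0300 48.7500 22.3800] k=[10 0 13 53 18]
t=10: x=[9.3000 1.6100 14.8900 47.7500 20.4500] k=[10 4 10 47 24]
t=11: x=[9.5800 4.8400 12.1700 42.8000 25.6100] k=[12 3 9 42 26]
t=12: x=[11.3700 4.0500 10.8900 38.5700 27.1200] k=[13 8 9 42 26]

[0.1398, 0.0860, 0.0968, 0.4516, 0.2796]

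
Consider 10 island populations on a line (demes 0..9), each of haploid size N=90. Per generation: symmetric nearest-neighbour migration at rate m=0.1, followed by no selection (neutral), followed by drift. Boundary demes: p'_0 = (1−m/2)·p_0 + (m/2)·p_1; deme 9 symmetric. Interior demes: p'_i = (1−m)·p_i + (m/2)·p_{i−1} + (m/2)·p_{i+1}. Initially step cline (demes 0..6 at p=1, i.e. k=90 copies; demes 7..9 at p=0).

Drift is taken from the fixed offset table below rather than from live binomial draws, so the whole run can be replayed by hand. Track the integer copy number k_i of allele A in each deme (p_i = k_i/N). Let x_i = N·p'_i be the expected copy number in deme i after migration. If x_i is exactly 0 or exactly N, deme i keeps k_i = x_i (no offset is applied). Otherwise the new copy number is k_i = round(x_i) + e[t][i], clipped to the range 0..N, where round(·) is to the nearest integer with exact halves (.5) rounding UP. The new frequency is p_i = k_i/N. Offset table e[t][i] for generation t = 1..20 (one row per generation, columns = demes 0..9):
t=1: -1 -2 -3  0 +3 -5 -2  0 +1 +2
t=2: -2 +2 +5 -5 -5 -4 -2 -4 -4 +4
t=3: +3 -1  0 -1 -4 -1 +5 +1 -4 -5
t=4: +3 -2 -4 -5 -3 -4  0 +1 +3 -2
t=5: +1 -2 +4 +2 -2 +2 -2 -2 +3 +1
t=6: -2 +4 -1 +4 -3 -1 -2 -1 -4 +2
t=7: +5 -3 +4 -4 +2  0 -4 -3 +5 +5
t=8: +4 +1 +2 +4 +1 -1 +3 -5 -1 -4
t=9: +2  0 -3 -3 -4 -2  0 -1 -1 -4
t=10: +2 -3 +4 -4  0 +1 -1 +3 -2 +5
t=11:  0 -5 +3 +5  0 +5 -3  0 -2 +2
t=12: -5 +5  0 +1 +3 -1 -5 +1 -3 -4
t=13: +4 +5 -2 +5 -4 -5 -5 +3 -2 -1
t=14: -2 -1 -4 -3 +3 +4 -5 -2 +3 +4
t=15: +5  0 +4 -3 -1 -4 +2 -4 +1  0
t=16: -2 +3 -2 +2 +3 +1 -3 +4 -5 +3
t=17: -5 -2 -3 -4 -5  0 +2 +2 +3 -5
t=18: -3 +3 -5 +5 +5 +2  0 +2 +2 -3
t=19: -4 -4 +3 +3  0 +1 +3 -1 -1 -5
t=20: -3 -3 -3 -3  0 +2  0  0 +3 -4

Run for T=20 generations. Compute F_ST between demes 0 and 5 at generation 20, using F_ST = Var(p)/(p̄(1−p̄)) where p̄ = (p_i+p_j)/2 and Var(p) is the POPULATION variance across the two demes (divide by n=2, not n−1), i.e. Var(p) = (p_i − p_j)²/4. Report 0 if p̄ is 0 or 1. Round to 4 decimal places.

t=0: k=[90 90 90 90 90 90 90 0 0 0]
t=1: x=[90.0000 90.0000 90.0000 90.0000 90.0000 90.0000 85.5000 4.5000 0.0000 0.0000] k=[90 90 90 90 90 90 84 5 0 0]
t=2: x=[90.0000 90.0000 90.0000 90.0000 90.0000 89.7000 80.3500 8.7000 0.2500 0.0000] k=[90 90 90 90 90 86 78 5 0 0]
t=3: x=[90.0000 90.0000 90.0000 90.0000 89.8000 85.8000 74.7500 8.4000 0.2500 0.0000] k=[90 90 90 90 86 85 80 9 0 0]
t=4: x=[90.0000 90.0000 90.0000 89.8000 86.1500 84.8000 76.7000 12.1000 0.4500 0.0000] k=[90 90 90 85 83 81 77 13 3 0]
t=5: x=[90.0000 90.0000 89.7500 85.1500 83.0000 80.9000 74.0000 15.7000 3.3500 0.1500] k=[90 90 90 87 81 83 72 14 6 1]
t=6: x=[90.0000 90.0000 89.8500 86.8500 81.4000 82.3500 69.6500 16.5000 6.1500 1.2500] k=[90 90 89 90 78 81 68 16 2 3]
t=7: x=[90.0000 89.9500 89.1000 89.3500 78.7500 80.2000 66.0500 17.9000 2.7500 2.9500] k=[90 87 90 85 81 80 62 15 8 8]
t=8: x=[89.8500 87.3000 89.6000 85.0500 81.1500 79.1500 60.5500 17.0000 8.3500 8.0000] k=[90 88 90 89 82 78 64 12 7 4]
t=9: x=[89.9000 88.2000 89.8500 88.7000 82.1500 77.5000 62.1000 14.3500 7.1000 4.1500] k=[90 88 87 86 78 76 62 13 6 0]
t=10: x=[89.9000 88.0500 87.0000 85.6500 78.3000 75.4000 60.2500 15.1000 6.0500 0.3000] k=[90 85 90 82 78 76 59 18 4 5]
t=11: x=[89.7500 85.5000 89.3500 82.2000 78.1000 75.2500 57.8000 19.3500 4.7500 4.9500] k=[90 81 90 87 78 80 55 19 3 7]
t=12: x=[89.5500 81.9000 89.4000 86.7000 78.5500 78.6500 54.4500 20.0000 4.0000 6.8000] k=[85 87 89 88 82 78 49 21 1 3]
t=13: x=[85.1000 87.0000 88.8500 87.7500 82.1000 76.7500 49.0500 21.4000 2.1000 2.9000] k=[89 90 87 90 78 72 44 24 0 2]
t=14: x=[89.0500 89.8000 87.3000 89.2500 78.3000 70.9000 44.4000 23.8000 1.3000 1.9000] k=[87 89 83 86 81 75 39 22 4 6]
t=15: x=[87.1000 88.6000 83.4500 85.6000 80.9500 73.5000 39.9500 21.9500 5.0000 5.9000] k=[90 89 87 83 80 70 42 18 6 6]
t=16: x=[89.9500 88.9500 86.9000 83.0500 79.6500 69.1000 42.2000 18.6000 6.6000 6.0000] k=[88 90 85 85 83 70 39 23 2 9]
t=17: x=[88.1000 89.6500 85.2500 84.9000 82.4500 69.1000 39.7500 22.7500 3.4000 8.6500] k=[83 88 82 81 77 69 42 25 6 4]
t=18: x=[83.2500 87.4500 82.2500 80.8500 76.8000 68.0500 42.5000 24.9000 6.8500 4.1000] k=[80 90 77 86 82 70 43 27 9 1]
t=19: x=[80.5000 88.8500 78.1000 85.3500 81.6000 69.2500 43.5500 26.9000 9.5000 1.4000] k=[77 85 81 88 82 70 47 26 9 0]
t=20: x=[77.4000 84.4000 81.5500 87.3500 81.7000 69.4500 47.1000 26.2000 9.4000 0.4500] k=[74 81 79 84 82 71 47 26 12 0]

0.0018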